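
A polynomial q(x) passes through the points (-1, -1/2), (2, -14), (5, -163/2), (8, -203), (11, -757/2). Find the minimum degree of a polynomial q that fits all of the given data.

2

Forward differences of the values at x = -1, 2, 5, 8, 11:
  q  : -1/2  -14  -163/2  -203  -757/2
  Δ  : -27/2  -135/2  -243/2  -351/2
  Δ^2: -54  -54  -54
  Δ^3: 0  0
  Δ^4: 0
The second differences are constant (-54) and nonzero, while all higher differences vanish, so the minimal degree is 2.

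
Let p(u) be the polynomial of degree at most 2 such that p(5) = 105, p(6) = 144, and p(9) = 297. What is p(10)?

360

Write p(u) = au^2 + bu + c. Substituting each data point gives a linear system:
  25a + 5b + c = 105
  36a + 6b + c = 144
  81a + 9b + c = 297
Solving the system yields a = 3, b = 6, c = 0.
So p(u) = 3u^2 + 6u.
Then p(10) = 360.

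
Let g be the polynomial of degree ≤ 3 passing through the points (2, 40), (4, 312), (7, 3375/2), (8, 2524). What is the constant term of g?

4

Write g(t) = at^3 + bt^2 + ct + d. Substituting each data point gives a linear system:
  8a + 4b + 2c + d = 40
  64a + 16b + 4c + d = 312
  343a + 49b + 7c + d = 3375/2
  512a + 64b + 8c + d = 2524
Solving the system yields a = 5, b = -1/2, c = -1, d = 4.
So g(t) = 5t^3 - (1/2)t^2 - t + 4.
The constant term is 4.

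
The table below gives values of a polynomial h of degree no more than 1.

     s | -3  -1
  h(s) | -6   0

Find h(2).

9

Using the Lagrange interpolation formula with nodes -3, -1:
  L_0(s) = (s + 1) / -2
  L_1(s) = (s + 3) / 2
Then h(s) = -6·L_0(s) + 0·L_1(s).
Expanding and collecting terms gives h(s) = 3s + 3.
Evaluating at s = 2: h(2) = 9.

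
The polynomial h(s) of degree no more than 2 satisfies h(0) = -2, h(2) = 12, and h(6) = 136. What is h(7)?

Write h(s) = as^2 + bs + c. Substituting each data point gives a linear system:
  c = -2
  4a + 2b + c = 12
  36a + 6b + c = 136
Solving the system yields a = 4, b = -1, c = -2.
So h(s) = 4s^2 - s - 2.
Then h(7) = 187.

187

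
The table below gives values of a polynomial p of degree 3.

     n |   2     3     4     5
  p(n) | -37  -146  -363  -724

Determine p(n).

p(n) = -6n^3 + 5n + 1

Write p(n) = an^3 + bn^2 + cn + d. Substituting each data point gives a linear system:
  8a + 4b + 2c + d = -37
  27a + 9b + 3c + d = -146
  64a + 16b + 4c + d = -363
  125a + 25b + 5c + d = -724
Solving the system yields a = -6, b = 0, c = 5, d = 1.
So p(n) = -6n^3 + 5n + 1.
Check: p(5) = -724. ✓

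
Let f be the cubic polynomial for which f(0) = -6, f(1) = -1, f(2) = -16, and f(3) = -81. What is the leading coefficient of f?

Write f(x) = ax^3 + bx^2 + cx + d. Substituting each data point gives a linear system:
  d = -6
  a + b + c + d = -1
  8a + 4b + 2c + d = -16
  27a + 9b + 3c + d = -81
Solving the system yields a = -5, b = 5, c = 5, d = -6.
So f(x) = -5x^3 + 5x^2 + 5x - 6.
The leading coefficient is -5.

-5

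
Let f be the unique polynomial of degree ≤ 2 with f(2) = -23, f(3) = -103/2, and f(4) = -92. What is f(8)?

Write f(x) = ax^2 + bx + c. Substituting each data point gives a linear system:
  4a + 2b + c = -23
  9a + 3b + c = -103/2
  16a + 4b + c = -92
Solving the system yields a = -6, b = 3/2, c = -2.
So f(x) = -6x^2 + (3/2)x - 2.
Then f(8) = -374.

-374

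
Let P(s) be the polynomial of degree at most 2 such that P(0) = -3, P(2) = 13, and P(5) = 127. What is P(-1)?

7

Using the Lagrange interpolation formula with nodes 0, 2, 5:
  L_0(s) = (s - 2)(s - 5) / 10
  L_1(s) = s(s - 5) / -6
  L_2(s) = s(s - 2) / 15
Then P(s) = -3·L_0(s) + 13·L_1(s) + 127·L_2(s).
Expanding and collecting terms gives P(s) = 6s^2 - 4s - 3.
Evaluating at s = -1: P(-1) = 7.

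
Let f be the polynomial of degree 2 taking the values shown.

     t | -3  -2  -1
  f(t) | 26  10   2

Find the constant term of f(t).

Write f(t) = at^2 + bt + c. Substituting each data point gives a linear system:
  9a - 3b + c = 26
  4a - 2b + c = 10
  a - b + c = 2
Solving the system yields a = 4, b = 4, c = 2.
So f(t) = 4t^2 + 4t + 2.
The constant term is 2.

2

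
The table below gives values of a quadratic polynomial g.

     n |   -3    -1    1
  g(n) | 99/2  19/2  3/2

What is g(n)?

g(n) = 4n^2 - 4n + 3/2

Write g(n) = an^2 + bn + c. Substituting each data point gives a linear system:
  9a - 3b + c = 99/2
  a - b + c = 19/2
  a + b + c = 3/2
Solving the system yields a = 4, b = -4, c = 3/2.
So g(n) = 4n^2 - 4n + 3/2.
Check: g(-3) = 99/2. ✓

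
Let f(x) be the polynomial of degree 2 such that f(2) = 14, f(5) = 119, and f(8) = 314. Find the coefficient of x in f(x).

0

Write f(x) = ax^2 + bx + c. Substituting each data point gives a linear system:
  4a + 2b + c = 14
  25a + 5b + c = 119
  64a + 8b + c = 314
Solving the system yields a = 5, b = 0, c = -6.
So f(x) = 5x² - 6.
The coefficient of x is 0.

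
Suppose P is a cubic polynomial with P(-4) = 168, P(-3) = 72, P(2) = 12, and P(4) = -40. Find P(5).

Write P(t) = at^3 + bt^2 + ct + d. Substituting each data point gives a linear system:
  -64a + 16b - 4c + d = 168
  -27a + 9b - 3c + d = 72
  8a + 4b + 2c + d = 12
  64a + 16b + 4c + d = -40
Solving the system yields a = -2, b = 4, c = 6, d = 0.
So P(t) = -2t^3 + 4t^2 + 6t.
Then P(5) = -120.

-120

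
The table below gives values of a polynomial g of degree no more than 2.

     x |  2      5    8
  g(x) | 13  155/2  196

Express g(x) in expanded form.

Write g(x) = ax^2 + bx + c. Substituting each data point gives a linear system:
  4a + 2b + c = 13
  25a + 5b + c = 155/2
  64a + 8b + c = 196
Solving the system yields a = 3, b = 1/2, c = 0.
So g(x) = 3x² + (1/2)x.
Check: g(5) = 155/2. ✓

g(x) = 3x^2 + (1/2)x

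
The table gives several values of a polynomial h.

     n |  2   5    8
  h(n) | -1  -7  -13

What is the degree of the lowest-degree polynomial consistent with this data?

Forward differences of the values at n = 2, 5, 8:
  h  : -1  -7  -13
  Δ  : -6  -6
  Δ^2: 0
The first differences are constant (-6) and nonzero, while all higher differences vanish, so the minimal degree is 1.

1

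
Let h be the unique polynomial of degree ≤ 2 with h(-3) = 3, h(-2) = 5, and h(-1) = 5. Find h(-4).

-1

Write h(u) = au^2 + bu + c. Substituting each data point gives a linear system:
  9a - 3b + c = 3
  4a - 2b + c = 5
  a - b + c = 5
Solving the system yields a = -1, b = -3, c = 3.
So h(u) = -u^2 - 3u + 3.
Then h(-4) = -1.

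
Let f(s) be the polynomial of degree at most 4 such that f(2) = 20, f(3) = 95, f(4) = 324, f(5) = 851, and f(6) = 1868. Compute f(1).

3

Forward differences of the values at s = 2, 3, 4, 5, 6:
  f  : 20  95  324  851  1868
  Δ  : 75  229  527  1017
  Δ^2: 154  298  490
  Δ^3: 144  192
  Δ^4: 48
The fourth differences are constant, confirming degree 4.
Interpolating (Newton forward form) and evaluating at s = 1 gives f(1) = 3.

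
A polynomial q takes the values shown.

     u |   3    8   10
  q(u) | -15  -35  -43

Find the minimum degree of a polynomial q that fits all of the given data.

1

Divided differences on the nodes 3, 8, 10:
  order 0: -15  -35  -43
  order 1: -4  -4
  order 2: 0
The order-1 divided differences are all -4 (nonzero) and every higher order vanishes, so the data lies on a polynomial of degree exactly 1.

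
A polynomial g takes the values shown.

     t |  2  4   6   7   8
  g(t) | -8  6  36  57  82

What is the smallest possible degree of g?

Divided differences on the nodes 2, 4, 6, 7, 8:
  order 0: -8  6  36  57  82
  order 1: 7  15  21  25
  order 2: 2  2  2
  order 3: 0  0
  order 4: 0
The order-2 divided differences are all 2 (nonzero) and every higher order vanishes, so the data lies on a polynomial of degree exactly 2.

2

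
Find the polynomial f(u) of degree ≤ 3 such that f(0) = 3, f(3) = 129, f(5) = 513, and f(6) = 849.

f(u) = 3u^3 + 6u^2 - 3u + 3

Write f(u) = au^3 + bu^2 + cu + d. Substituting each data point gives a linear system:
  d = 3
  27a + 9b + 3c + d = 129
  125a + 25b + 5c + d = 513
  216a + 36b + 6c + d = 849
Solving the system yields a = 3, b = 6, c = -3, d = 3.
So f(u) = 3u^3 + 6u^2 - 3u + 3.
Check: f(5) = 513. ✓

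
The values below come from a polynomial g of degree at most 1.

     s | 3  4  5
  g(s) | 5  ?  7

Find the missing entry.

6

On equispaced nodes a degree-1 polynomial has vanishing second forward difference, so
  g(3) - 2·g(4) + g(5) = 0.
Substituting the known values and solving for g(4):
  -2·g(4) = -12
  g(4) = 6.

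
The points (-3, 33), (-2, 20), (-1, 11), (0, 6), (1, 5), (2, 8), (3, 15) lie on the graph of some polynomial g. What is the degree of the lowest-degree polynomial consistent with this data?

Forward differences of the values at n = -3, -2, -1, 0, 1, 2, 3:
  g  : 33  20  11  6  5  8  15
  Δ  : -13  -9  -5  -1  3  7
  Δ^2: 4  4  4  4  4
  Δ^3: 0  0  0  0
  Δ^4: 0  0  0
  Δ^5: 0  0
  Δ^6: 0
The second differences are constant (4) and nonzero, while all higher differences vanish, so the minimal degree is 2.

2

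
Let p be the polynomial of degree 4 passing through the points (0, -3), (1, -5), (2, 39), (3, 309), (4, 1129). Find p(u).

Using the Lagrange interpolation formula with nodes 0, 1, 2, 3, 4:
  L_0(u) = (u - 1)(u - 2)(u - 3)(u - 4) / 24
  L_1(u) = u(u - 2)(u - 3)(u - 4) / -6
  L_2(u) = u(u - 1)(u - 3)(u - 4) / 4
  L_3(u) = u(u - 1)(u - 2)(u - 4) / -6
  L_4(u) = u(u - 1)(u - 2)(u - 3) / 24
Then p(u) = -3·L_0(u) - 5·L_1(u) + 39·L_2(u) + 309·L_3(u) + 1129·L_4(u).
Expanding and collecting terms gives p(u) = 6u⁴ - 6u³ - u² - u - 3.
Check: p(3) = 309. ✓

p(u) = 6u^4 - 6u^3 - u^2 - u - 3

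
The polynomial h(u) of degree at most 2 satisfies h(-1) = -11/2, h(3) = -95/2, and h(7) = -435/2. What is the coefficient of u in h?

Write h(u) = au^2 + bu + c. Substituting each data point gives a linear system:
  a - b + c = -11/2
  9a + 3b + c = -95/2
  49a + 7b + c = -435/2
Solving the system yields a = -4, b = -5/2, c = -4.
So h(u) = -4u^2 - (5/2)u - 4.
The coefficient of u is -5/2.

-5/2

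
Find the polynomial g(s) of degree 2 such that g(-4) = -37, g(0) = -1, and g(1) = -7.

Write g(s) = as^2 + bs + c. Substituting each data point gives a linear system:
  16a - 4b + c = -37
  c = -1
  a + b + c = -7
Solving the system yields a = -3, b = -3, c = -1.
So g(s) = -3s^2 - 3s - 1.
Check: g(0) = -1. ✓

g(s) = -3s^2 - 3s - 1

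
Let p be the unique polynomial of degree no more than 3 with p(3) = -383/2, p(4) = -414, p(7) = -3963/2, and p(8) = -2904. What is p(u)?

p(u) = -5u^3 - 5u^2 - (5/2)u - 4

Using the Lagrange interpolation formula with nodes 3, 4, 7, 8:
  L_0(u) = (u - 4)(u - 7)(u - 8) / -20
  L_1(u) = (u - 3)(u - 7)(u - 8) / 12
  L_2(u) = (u - 3)(u - 4)(u - 8) / -12
  L_3(u) = (u - 3)(u - 4)(u - 7) / 20
Then p(u) = -383/2·L_0(u) - 414·L_1(u) - 3963/2·L_2(u) - 2904·L_3(u).
Expanding and collecting terms gives p(u) = -5u^3 - 5u^2 - (5/2)u - 4.
Check: p(7) = -3963/2. ✓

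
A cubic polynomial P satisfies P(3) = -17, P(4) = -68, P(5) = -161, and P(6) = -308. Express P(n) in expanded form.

Using the Lagrange interpolation formula with nodes 3, 4, 5, 6:
  L_0(n) = (n - 4)(n - 5)(n - 6) / -6
  L_1(n) = (n - 3)(n - 5)(n - 6) / 2
  L_2(n) = (n - 3)(n - 4)(n - 6) / -2
  L_3(n) = (n - 3)(n - 4)(n - 5) / 6
Then P(n) = -17·L_0(n) - 68·L_1(n) - 161·L_2(n) - 308·L_3(n).
Expanding and collecting terms gives P(n) = -2n^3 + 3n^2 + 2n + 4.
Check: P(4) = -68. ✓

P(n) = -2n^3 + 3n^2 + 2n + 4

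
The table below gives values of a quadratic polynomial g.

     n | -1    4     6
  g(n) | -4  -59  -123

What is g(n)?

Using the Lagrange interpolation formula with nodes -1, 4, 6:
  L_0(n) = (n - 4)(n - 6) / 35
  L_1(n) = (n + 1)(n - 6) / -10
  L_2(n) = (n + 1)(n - 4) / 14
Then g(n) = -4·L_0(n) - 59·L_1(n) - 123·L_2(n).
Expanding and collecting terms gives g(n) = -3n^2 - 2n - 3.
Check: g(-1) = -4. ✓

g(n) = -3n^2 - 2n - 3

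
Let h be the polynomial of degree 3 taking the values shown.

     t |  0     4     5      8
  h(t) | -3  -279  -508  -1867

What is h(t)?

h(t) = -3t^3 - 5t^2 - t - 3

Write h(t) = at^3 + bt^2 + ct + d. Substituting each data point gives a linear system:
  d = -3
  64a + 16b + 4c + d = -279
  125a + 25b + 5c + d = -508
  512a + 64b + 8c + d = -1867
Solving the system yields a = -3, b = -5, c = -1, d = -3.
So h(t) = -3t³ - 5t² - t - 3.
Check: h(4) = -279. ✓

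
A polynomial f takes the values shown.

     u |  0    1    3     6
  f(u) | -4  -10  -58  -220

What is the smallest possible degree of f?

2

Divided differences on the nodes 0, 1, 3, 6:
  order 0: -4  -10  -58  -220
  order 1: -6  -24  -54
  order 2: -6  -6
  order 3: 0
The order-2 divided differences are all -6 (nonzero) and every higher order vanishes, so the data lies on a polynomial of degree exactly 2.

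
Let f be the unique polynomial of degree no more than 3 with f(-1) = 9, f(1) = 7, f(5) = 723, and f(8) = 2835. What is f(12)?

9291

Using the Lagrange interpolation formula with nodes -1, 1, 5, 8:
  L_0(s) = (s - 1)(s - 5)(s - 8) / -108
  L_1(s) = (s + 1)(s - 5)(s - 8) / 56
  L_2(s) = (s + 1)(s - 1)(s - 8) / -72
  L_3(s) = (s + 1)(s - 1)(s - 5) / 189
Then f(s) = 9·L_0(s) + 7·L_1(s) + 723·L_2(s) + 2835·L_3(s).
Expanding and collecting terms gives f(s) = 5s^3 + 5s^2 - 6s + 3.
Evaluating at s = 12: f(12) = 9291.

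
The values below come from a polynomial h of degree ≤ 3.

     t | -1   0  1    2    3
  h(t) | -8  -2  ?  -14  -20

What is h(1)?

-6

On equispaced nodes a degree-3 polynomial has vanishing fourth forward difference, so
  h(-1) - 4·h(0) + 6·h(1) - 4·h(2) + h(3) = 0.
Substituting the known values and solving for h(1):
  6·h(1) = -36
  h(1) = -6.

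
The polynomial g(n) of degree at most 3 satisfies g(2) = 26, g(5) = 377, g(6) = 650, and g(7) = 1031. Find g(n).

g(n) = 3n^3 + 2

Write g(n) = an^3 + bn^2 + cn + d. Substituting each data point gives a linear system:
  8a + 4b + 2c + d = 26
  125a + 25b + 5c + d = 377
  216a + 36b + 6c + d = 650
  343a + 49b + 7c + d = 1031
Solving the system yields a = 3, b = 0, c = 0, d = 2.
So g(n) = 3n^3 + 2.
Check: g(2) = 26. ✓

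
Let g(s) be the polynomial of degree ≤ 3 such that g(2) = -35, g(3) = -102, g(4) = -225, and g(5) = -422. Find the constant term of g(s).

Write g(s) = as^3 + bs^2 + cs + d. Substituting each data point gives a linear system:
  8a + 4b + 2c + d = -35
  27a + 9b + 3c + d = -102
  64a + 16b + 4c + d = -225
  125a + 25b + 5c + d = -422
Solving the system yields a = -3, b = -1, c = -5, d = 3.
So g(s) = -3s^3 - s^2 - 5s + 3.
The constant term is 3.

3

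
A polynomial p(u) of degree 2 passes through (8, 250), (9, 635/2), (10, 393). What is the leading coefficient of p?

4

Write p(u) = au^2 + bu + c. Substituting each data point gives a linear system:
  64a + 8b + c = 250
  81a + 9b + c = 635/2
  100a + 10b + c = 393
Solving the system yields a = 4, b = -1/2, c = -2.
So p(u) = 4u^2 - (1/2)u - 2.
The leading coefficient is 4.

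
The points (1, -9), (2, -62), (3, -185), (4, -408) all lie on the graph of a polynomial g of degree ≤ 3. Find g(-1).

Using the Lagrange interpolation formula with nodes 1, 2, 3, 4:
  L_0(u) = (u - 2)(u - 3)(u - 4) / -6
  L_1(u) = (u - 1)(u - 3)(u - 4) / 2
  L_2(u) = (u - 1)(u - 2)(u - 4) / -2
  L_3(u) = (u - 1)(u - 2)(u - 3) / 6
Then g(u) = -9·L_0(u) - 62·L_1(u) - 185·L_2(u) - 408·L_3(u).
Expanding and collecting terms gives g(u) = -5u³ - 5u² - 3u + 4.
Evaluating at u = -1: g(-1) = 7.

7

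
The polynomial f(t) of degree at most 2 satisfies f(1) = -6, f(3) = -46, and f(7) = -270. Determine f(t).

f(t) = -6t^2 + 4t - 4

Write f(t) = at^2 + bt + c. Substituting each data point gives a linear system:
  a + b + c = -6
  9a + 3b + c = -46
  49a + 7b + c = -270
Solving the system yields a = -6, b = 4, c = -4.
So f(t) = -6t^2 + 4t - 4.
Check: f(1) = -6. ✓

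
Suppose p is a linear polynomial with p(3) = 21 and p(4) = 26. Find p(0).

Using the Lagrange interpolation formula with nodes 3, 4:
  L_0(u) = (u - 4) / -1
  L_1(u) = (u - 3) / 1
Then p(u) = 21·L_0(u) + 26·L_1(u).
Expanding and collecting terms gives p(u) = 5u + 6.
Evaluating at u = 0: p(0) = 6.

6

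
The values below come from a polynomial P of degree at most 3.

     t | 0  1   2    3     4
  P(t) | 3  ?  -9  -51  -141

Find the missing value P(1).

3

On equispaced nodes a degree-3 polynomial has vanishing fourth forward difference, so
  P(0) - 4·P(1) + 6·P(2) - 4·P(3) + P(4) = 0.
Substituting the known values and solving for P(1):
  -4·P(1) = -12
  P(1) = 3.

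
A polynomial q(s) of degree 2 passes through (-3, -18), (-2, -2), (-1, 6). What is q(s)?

Write q(s) = as^2 + bs + c. Substituting each data point gives a linear system:
  9a - 3b + c = -18
  4a - 2b + c = -2
  a - b + c = 6
Solving the system yields a = -4, b = -4, c = 6.
So q(s) = -4s^2 - 4s + 6.
Check: q(-1) = 6. ✓

q(s) = -4s^2 - 4s + 6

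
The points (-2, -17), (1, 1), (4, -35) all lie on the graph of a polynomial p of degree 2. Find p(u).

p(u) = -3u^2 + 3u + 1

Write p(u) = au^2 + bu + c. Substituting each data point gives a linear system:
  4a - 2b + c = -17
  a + b + c = 1
  16a + 4b + c = -35
Solving the system yields a = -3, b = 3, c = 1.
So p(u) = -3u^2 + 3u + 1.
Check: p(-2) = -17. ✓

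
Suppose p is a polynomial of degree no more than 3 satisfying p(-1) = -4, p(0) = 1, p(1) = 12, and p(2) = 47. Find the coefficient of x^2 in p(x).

Write p(x) = ax^3 + bx^2 + cx + d. Substituting each data point gives a linear system:
  -a + b - c + d = -4
  d = 1
  a + b + c + d = 12
  8a + 4b + 2c + d = 47
Solving the system yields a = 3, b = 3, c = 5, d = 1.
So p(x) = 3x^3 + 3x^2 + 5x + 1.
The coefficient of x^2 is 3.

3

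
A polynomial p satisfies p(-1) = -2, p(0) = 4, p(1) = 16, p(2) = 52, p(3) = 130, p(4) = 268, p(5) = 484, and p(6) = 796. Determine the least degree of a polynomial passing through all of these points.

3

Forward differences of the values at t = -1, 0, 1, 2, 3, 4, 5, 6:
  p  : -2  4  16  52  130  268  484  796
  Δ  : 6  12  36  78  138  216  312
  Δ^2: 6  24  42  60  78  96
  Δ^3: 18  18  18  18  18
  Δ^4: 0  0  0  0
  Δ^5: 0  0  0
  Δ^6: 0  0
  Δ^7: 0
The third differences are constant (18) and nonzero, while all higher differences vanish, so the minimal degree is 3.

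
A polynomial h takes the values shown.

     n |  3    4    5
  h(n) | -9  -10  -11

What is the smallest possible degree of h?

Forward differences of the values at n = 3, 4, 5:
  h  : -9  -10  -11
  Δ  : -1  -1
  Δ^2: 0
The first differences are constant (-1) and nonzero, while all higher differences vanish, so the minimal degree is 1.

1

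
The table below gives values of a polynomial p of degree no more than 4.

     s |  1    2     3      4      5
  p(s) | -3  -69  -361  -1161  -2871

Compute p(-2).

-141

Using the Lagrange interpolation formula with nodes 1, 2, 3, 4, 5:
  L_0(s) = (s - 2)(s - 3)(s - 4)(s - 5) / 24
  L_1(s) = (s - 1)(s - 3)(s - 4)(s - 5) / -6
  L_2(s) = (s - 1)(s - 2)(s - 4)(s - 5) / 4
  L_3(s) = (s - 1)(s - 2)(s - 3)(s - 5) / -6
  L_4(s) = (s - 1)(s - 2)(s - 3)(s - 4) / 24
Then p(s) = -3·L_0(s) - 69·L_1(s) - 361·L_2(s) - 1161·L_3(s) - 2871·L_4(s).
Expanding and collecting terms gives p(s) = -5s^4 + 3s^3 - 6s^2 + 6s - 1.
Evaluating at s = -2: p(-2) = -141.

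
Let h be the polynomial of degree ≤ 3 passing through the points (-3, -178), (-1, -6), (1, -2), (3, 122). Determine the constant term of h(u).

-1

Write h(u) = au^3 + bu^2 + cu + d. Substituting each data point gives a linear system:
  -27a + 9b - 3c + d = -178
  -a + b - c + d = -6
  a + b + c + d = -2
  27a + 9b + 3c + d = 122
Solving the system yields a = 6, b = -3, c = -4, d = -1.
So h(u) = 6u³ - 3u² - 4u - 1.
The constant term is -1.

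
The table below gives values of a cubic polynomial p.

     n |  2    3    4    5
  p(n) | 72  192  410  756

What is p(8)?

Using the Lagrange interpolation formula with nodes 2, 3, 4, 5:
  L_0(n) = (n - 3)(n - 4)(n - 5) / -6
  L_1(n) = (n - 2)(n - 4)(n - 5) / 2
  L_2(n) = (n - 2)(n - 3)(n - 5) / -2
  L_3(n) = (n - 2)(n - 3)(n - 4) / 6
Then p(n) = 72·L_0(n) + 192·L_1(n) + 410·L_2(n) + 756·L_3(n).
Expanding and collecting terms gives p(n) = 5n³ + 4n² + 5n + 6.
Evaluating at n = 8: p(8) = 2862.

2862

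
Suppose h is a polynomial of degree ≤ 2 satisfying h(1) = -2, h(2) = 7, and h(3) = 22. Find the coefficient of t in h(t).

Write h(t) = at^2 + bt + c. Substituting each data point gives a linear system:
  a + b + c = -2
  4a + 2b + c = 7
  9a + 3b + c = 22
Solving the system yields a = 3, b = 0, c = -5.
So h(t) = 3t^2 - 5.
The coefficient of t is 0.

0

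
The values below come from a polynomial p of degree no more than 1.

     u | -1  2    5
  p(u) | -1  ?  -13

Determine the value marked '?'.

On equispaced nodes a degree-1 polynomial has vanishing second forward difference, so
  p(-1) - 2·p(2) + p(5) = 0.
Substituting the known values and solving for p(2):
  -2·p(2) = 14
  p(2) = -7.

-7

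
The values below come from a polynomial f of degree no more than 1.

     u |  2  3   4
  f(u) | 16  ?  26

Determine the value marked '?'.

The 2 known points determine the degree-1 polynomial uniquely.
Write f(u) = au + b. Substituting each data point gives a linear system:
  2a + b = 16
  4a + b = 26
Solving the system yields a = 5, b = 6.
So f(u) = 5u + 6.
Then f(3) = 21.

21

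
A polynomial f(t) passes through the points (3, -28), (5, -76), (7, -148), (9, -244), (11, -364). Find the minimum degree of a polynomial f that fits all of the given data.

2

Forward differences of the values at t = 3, 5, 7, 9, 11:
  f  : -28  -76  -148  -244  -364
  Δ  : -48  -72  -96  -120
  Δ^2: -24  -24  -24
  Δ^3: 0  0
  Δ^4: 0
The second differences are constant (-24) and nonzero, while all higher differences vanish, so the minimal degree is 2.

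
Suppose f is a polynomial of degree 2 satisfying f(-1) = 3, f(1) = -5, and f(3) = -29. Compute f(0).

Write f(t) = at^2 + bt + c. Substituting each data point gives a linear system:
  a - b + c = 3
  a + b + c = -5
  9a + 3b + c = -29
Solving the system yields a = -2, b = -4, c = 1.
So f(t) = -2t^2 - 4t + 1.
Then f(0) = 1.

1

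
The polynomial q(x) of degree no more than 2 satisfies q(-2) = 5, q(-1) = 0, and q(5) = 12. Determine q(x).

Using the Lagrange interpolation formula with nodes -2, -1, 5:
  L_0(x) = (x + 1)(x - 5) / 7
  L_1(x) = (x + 2)(x - 5) / -6
  L_2(x) = (x + 2)(x + 1) / 42
Then q(x) = 5·L_0(x) + 0·L_1(x) + 12·L_2(x).
Expanding and collecting terms gives q(x) = x^2 - 2x - 3.
Check: q(-1) = 0. ✓

q(x) = x^2 - 2x - 3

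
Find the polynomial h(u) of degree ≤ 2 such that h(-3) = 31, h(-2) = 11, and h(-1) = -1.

h(u) = 4u^2 - 5

Write h(u) = au^2 + bu + c. Substituting each data point gives a linear system:
  9a - 3b + c = 31
  4a - 2b + c = 11
  a - b + c = -1
Solving the system yields a = 4, b = 0, c = -5.
So h(u) = 4u² - 5.
Check: h(-1) = -1. ✓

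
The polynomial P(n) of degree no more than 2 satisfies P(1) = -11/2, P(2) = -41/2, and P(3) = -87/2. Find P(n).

P(n) = -4n^2 - 3n + 3/2

Using the Lagrange interpolation formula with nodes 1, 2, 3:
  L_0(n) = (n - 2)(n - 3) / 2
  L_1(n) = (n - 1)(n - 3) / -1
  L_2(n) = (n - 1)(n - 2) / 2
Then P(n) = -11/2·L_0(n) - 41/2·L_1(n) - 87/2·L_2(n).
Expanding and collecting terms gives P(n) = -4n^2 - 3n + 3/2.
Check: P(2) = -41/2. ✓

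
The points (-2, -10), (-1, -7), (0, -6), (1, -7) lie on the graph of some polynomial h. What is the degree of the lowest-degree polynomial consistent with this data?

Forward differences of the values at t = -2, -1, 0, 1:
  h  : -10  -7  -6  -7
  Δ  : 3  1  -1
  Δ^2: -2  -2
  Δ^3: 0
The second differences are constant (-2) and nonzero, while all higher differences vanish, so the minimal degree is 2.

2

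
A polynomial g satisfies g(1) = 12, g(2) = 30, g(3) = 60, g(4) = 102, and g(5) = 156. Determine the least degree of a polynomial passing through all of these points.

Forward differences of the values at x = 1, 2, 3, 4, 5:
  g  : 12  30  60  102  156
  Δ  : 18  30  42  54
  Δ^2: 12  12  12
  Δ^3: 0  0
  Δ^4: 0
The second differences are constant (12) and nonzero, while all higher differences vanish, so the minimal degree is 2.

2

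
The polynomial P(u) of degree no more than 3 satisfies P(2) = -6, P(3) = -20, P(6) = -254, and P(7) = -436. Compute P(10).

-1462

Write P(u) = au^3 + bu^2 + cu + d. Substituting each data point gives a linear system:
  8a + 4b + 2c + d = -6
  27a + 9b + 3c + d = -20
  216a + 36b + 6c + d = -254
  343a + 49b + 7c + d = -436
Solving the system yields a = -2, b = 6, c = -6, d = -2.
So P(u) = -2u³ + 6u² - 6u - 2.
Then P(10) = -1462.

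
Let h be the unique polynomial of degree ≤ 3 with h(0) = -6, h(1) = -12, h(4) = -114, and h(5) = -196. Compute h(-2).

0

Write h(n) = an^3 + bn^2 + cn + d. Substituting each data point gives a linear system:
  d = -6
  a + b + c + d = -12
  64a + 16b + 4c + d = -114
  125a + 25b + 5c + d = -196
Solving the system yields a = -1, b = -2, c = -3, d = -6.
So h(n) = -n^3 - 2n^2 - 3n - 6.
Then h(-2) = 0.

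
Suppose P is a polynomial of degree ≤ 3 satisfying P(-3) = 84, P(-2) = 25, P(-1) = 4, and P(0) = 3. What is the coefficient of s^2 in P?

1

Write P(s) = as^3 + bs^2 + cs + d. Substituting each data point gives a linear system:
  -27a + 9b - 3c + d = 84
  -8a + 4b - 2c + d = 25
  -a + b - c + d = 4
  d = 3
Solving the system yields a = -3, b = 1, c = 3, d = 3.
So P(s) = -3s³ + s² + 3s + 3.
The coefficient of s^2 is 1.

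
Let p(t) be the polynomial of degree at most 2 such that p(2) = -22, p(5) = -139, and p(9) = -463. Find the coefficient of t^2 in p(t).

Write p(t) = at^2 + bt + c. Substituting each data point gives a linear system:
  4a + 2b + c = -22
  25a + 5b + c = -139
  81a + 9b + c = -463
Solving the system yields a = -6, b = 3, c = -4.
So p(t) = -6t^2 + 3t - 4.
The leading coefficient is -6.

-6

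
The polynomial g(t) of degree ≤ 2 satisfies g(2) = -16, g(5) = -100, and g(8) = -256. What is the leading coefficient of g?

Write g(t) = at^2 + bt + c. Substituting each data point gives a linear system:
  4a + 2b + c = -16
  25a + 5b + c = -100
  64a + 8b + c = -256
Solving the system yields a = -4, b = 0, c = 0.
So g(t) = -4t^2.
The leading coefficient is -4.

-4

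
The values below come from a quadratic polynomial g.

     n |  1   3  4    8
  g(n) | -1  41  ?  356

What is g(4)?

The 3 known points determine the degree-2 polynomial uniquely.
Write g(n) = an^2 + bn + c. Substituting each data point gives a linear system:
  a + b + c = -1
  9a + 3b + c = 41
  64a + 8b + c = 356
Solving the system yields a = 6, b = -3, c = -4.
So g(n) = 6n² - 3n - 4.
Then g(4) = 80.

80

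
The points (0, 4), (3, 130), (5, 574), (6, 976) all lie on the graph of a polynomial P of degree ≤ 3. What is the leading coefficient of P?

Write P(n) = an^3 + bn^2 + cn + d. Substituting each data point gives a linear system:
  d = 4
  27a + 9b + 3c + d = 130
  125a + 25b + 5c + d = 574
  216a + 36b + 6c + d = 976
Solving the system yields a = 4, b = 4, c = -6, d = 4.
So P(n) = 4n³ + 4n² - 6n + 4.
The leading coefficient is 4.

4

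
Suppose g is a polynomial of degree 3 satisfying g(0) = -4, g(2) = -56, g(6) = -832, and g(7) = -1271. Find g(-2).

Using the Lagrange interpolation formula with nodes 0, 2, 6, 7:
  L_0(x) = (x - 2)(x - 6)(x - 7) / -84
  L_1(x) = x(x - 6)(x - 7) / 40
  L_2(x) = x(x - 2)(x - 7) / -24
  L_3(x) = x(x - 2)(x - 6) / 35
Then g(x) = -4·L_0(x) - 56·L_1(x) - 832·L_2(x) - 1271·L_3(x).
Expanding and collecting terms gives g(x) = -3x³ - 4x² - 6x - 4.
Evaluating at x = -2: g(-2) = 16.

16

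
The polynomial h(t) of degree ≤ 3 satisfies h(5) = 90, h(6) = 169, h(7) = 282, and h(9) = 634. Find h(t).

h(t) = t^3 - t^2 - t - 5

Write h(t) = at^3 + bt^2 + ct + d. Substituting each data point gives a linear system:
  125a + 25b + 5c + d = 90
  216a + 36b + 6c + d = 169
  343a + 49b + 7c + d = 282
  729a + 81b + 9c + d = 634
Solving the system yields a = 1, b = -1, c = -1, d = -5.
So h(t) = t^3 - t^2 - t - 5.
Check: h(9) = 634. ✓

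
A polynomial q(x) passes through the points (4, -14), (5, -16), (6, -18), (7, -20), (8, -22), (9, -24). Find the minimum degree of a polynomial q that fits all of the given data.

1

Forward differences of the values at x = 4, 5, 6, 7, 8, 9:
  q  : -14  -16  -18  -20  -22  -24
  Δ  : -2  -2  -2  -2  -2
  Δ^2: 0  0  0  0
  Δ^3: 0  0  0
  Δ^4: 0  0
  Δ^5: 0
The first differences are constant (-2) and nonzero, while all higher differences vanish, so the minimal degree is 1.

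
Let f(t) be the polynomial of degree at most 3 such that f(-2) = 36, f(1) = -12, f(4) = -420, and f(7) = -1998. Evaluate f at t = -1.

10

Forward differences of the values at t = -2, 1, 4, 7:
  f  : 36  -12  -420  -1998
  Δ  : -48  -408  -1578
  Δ^2: -360  -1170
  Δ^3: -810
The third differences are constant, confirming degree 3.
Interpolating (Newton forward form) and evaluating at t = -1 gives f(-1) = 10.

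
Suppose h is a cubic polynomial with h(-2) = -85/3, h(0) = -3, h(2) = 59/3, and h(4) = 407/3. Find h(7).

2084/3

Write h(x) = ax^3 + bx^2 + cx + d. Substituting each data point gives a linear system:
  -8a + 4b - 2c + d = -85/3
  d = -3
  8a + 4b + 2c + d = 59/3
  64a + 16b + 4c + d = 407/3
Solving the system yields a = 2, b = -1/3, c = 4, d = -3.
So h(x) = 2x^3 - (1/3)x^2 + 4x - 3.
Then h(7) = 2084/3.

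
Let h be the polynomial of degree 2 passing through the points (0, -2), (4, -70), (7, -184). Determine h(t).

h(t) = -3t^2 - 5t - 2

Write h(t) = at^2 + bt + c. Substituting each data point gives a linear system:
  c = -2
  16a + 4b + c = -70
  49a + 7b + c = -184
Solving the system yields a = -3, b = -5, c = -2.
So h(t) = -3t² - 5t - 2.
Check: h(4) = -70. ✓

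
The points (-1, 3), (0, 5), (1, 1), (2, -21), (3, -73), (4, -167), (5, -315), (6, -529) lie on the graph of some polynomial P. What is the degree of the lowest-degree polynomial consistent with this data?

Forward differences of the values at x = -1, 0, 1, 2, 3, 4, 5, 6:
  P  : 3  5  1  -21  -73  -167  -315  -529
  Δ  : 2  -4  -22  -52  -94  -148  -214
  Δ^2: -6  -18  -30  -42  -54  -66
  Δ^3: -12  -12  -12  -12  -12
  Δ^4: 0  0  0  0
  Δ^5: 0  0  0
  Δ^6: 0  0
  Δ^7: 0
The third differences are constant (-12) and nonzero, while all higher differences vanish, so the minimal degree is 3.

3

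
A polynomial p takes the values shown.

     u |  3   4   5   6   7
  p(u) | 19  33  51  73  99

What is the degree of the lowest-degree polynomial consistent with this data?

Forward differences of the values at u = 3, 4, 5, 6, 7:
  p  : 19  33  51  73  99
  Δ  : 14  18  22  26
  Δ^2: 4  4  4
  Δ^3: 0  0
  Δ^4: 0
The second differences are constant (4) and nonzero, while all higher differences vanish, so the minimal degree is 2.

2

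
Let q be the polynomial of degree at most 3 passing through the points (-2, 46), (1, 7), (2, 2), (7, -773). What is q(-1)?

Write q(t) = at^3 + bt^2 + ct + d. Substituting each data point gives a linear system:
  -8a + 4b - 2c + d = 46
  a + b + c + d = 7
  8a + 4b + 2c + d = 2
  343a + 49b + 7c + d = -773
Solving the system yields a = -3, b = 5, c = 1, d = 4.
So q(t) = -3t^3 + 5t^2 + t + 4.
Then q(-1) = 11.

11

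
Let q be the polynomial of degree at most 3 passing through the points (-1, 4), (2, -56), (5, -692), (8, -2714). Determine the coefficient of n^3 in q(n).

Write q(n) = an^3 + bn^2 + cn + d. Substituting each data point gives a linear system:
  -a + b - c + d = 4
  8a + 4b + 2c + d = -56
  125a + 25b + 5c + d = -692
  512a + 64b + 8c + d = -2714
Solving the system yields a = -5, b = -2, c = -3, d = -2.
So q(n) = -5n³ - 2n² - 3n - 2.
The leading coefficient is -5.

-5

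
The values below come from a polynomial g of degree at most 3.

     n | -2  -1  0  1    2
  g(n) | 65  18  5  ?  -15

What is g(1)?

On equispaced nodes a degree-3 polynomial has vanishing fourth forward difference, so
  g(-2) - 4·g(-1) + 6·g(0) - 4·g(1) + g(2) = 0.
Substituting the known values and solving for g(1):
  -4·g(1) = -8
  g(1) = 2.

2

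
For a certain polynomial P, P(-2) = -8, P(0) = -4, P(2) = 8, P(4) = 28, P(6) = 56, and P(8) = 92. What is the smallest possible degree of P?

Forward differences of the values at t = -2, 0, 2, 4, 6, 8:
  P  : -8  -4  8  28  56  92
  Δ  : 4  12  20  28  36
  Δ^2: 8  8  8  8
  Δ^3: 0  0  0
  Δ^4: 0  0
  Δ^5: 0
The second differences are constant (8) and nonzero, while all higher differences vanish, so the minimal degree is 2.

2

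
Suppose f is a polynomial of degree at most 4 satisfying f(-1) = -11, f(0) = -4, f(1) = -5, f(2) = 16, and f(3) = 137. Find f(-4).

340

Using the Lagrange interpolation formula with nodes -1, 0, 1, 2, 3:
  L_0(t) = t(t - 1)(t - 2)(t - 3) / 24
  L_1(t) = (t + 1)(t - 1)(t - 2)(t - 3) / -6
  L_2(t) = (t + 1)t(t - 2)(t - 3) / 4
  L_3(t) = (t + 1)t(t - 1)(t - 3) / -6
  L_4(t) = (t + 1)t(t - 1)(t - 2) / 24
Then f(t) = -11·L_0(t) - 4·L_1(t) - 5·L_2(t) + 16·L_3(t) + 137·L_4(t).
Expanding and collecting terms gives f(t) = 2t^4 + t^3 - 6t^2 + 2t - 4.
Evaluating at t = -4: f(-4) = 340.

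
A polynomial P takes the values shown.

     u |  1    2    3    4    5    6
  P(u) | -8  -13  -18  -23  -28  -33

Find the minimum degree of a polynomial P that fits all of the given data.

1

Forward differences of the values at u = 1, 2, 3, 4, 5, 6:
  P  : -8  -13  -18  -23  -28  -33
  Δ  : -5  -5  -5  -5  -5
  Δ^2: 0  0  0  0
  Δ^3: 0  0  0
  Δ^4: 0  0
  Δ^5: 0
The first differences are constant (-5) and nonzero, while all higher differences vanish, so the minimal degree is 1.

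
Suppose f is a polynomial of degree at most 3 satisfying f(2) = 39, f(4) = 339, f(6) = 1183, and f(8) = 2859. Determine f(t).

Write f(t) = at^3 + bt^2 + ct + d. Substituting each data point gives a linear system:
  8a + 4b + 2c + d = 39
  64a + 16b + 4c + d = 339
  216a + 36b + 6c + d = 1183
  512a + 64b + 8c + d = 2859
Solving the system yields a = 6, b = -4, c = 6, d = -5.
So f(t) = 6t^3 - 4t^2 + 6t - 5.
Check: f(8) = 2859. ✓

f(t) = 6t^3 - 4t^2 + 6t - 5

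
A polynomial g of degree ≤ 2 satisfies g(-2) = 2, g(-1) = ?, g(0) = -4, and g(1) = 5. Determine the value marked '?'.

-5

The 3 known points determine the degree-2 polynomial uniquely.
Write g(x) = ax^2 + bx + c. Substituting each data point gives a linear system:
  4a - 2b + c = 2
  c = -4
  a + b + c = 5
Solving the system yields a = 4, b = 5, c = -4.
So g(x) = 4x² + 5x - 4.
Then g(-1) = -5.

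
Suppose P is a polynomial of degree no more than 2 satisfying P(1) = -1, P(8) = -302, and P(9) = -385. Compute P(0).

Using the Lagrange interpolation formula with nodes 1, 8, 9:
  L_0(n) = (n - 8)(n - 9) / 56
  L_1(n) = (n - 1)(n - 9) / -7
  L_2(n) = (n - 1)(n - 8) / 8
Then P(n) = -1·L_0(n) - 302·L_1(n) - 385·L_2(n).
Expanding and collecting terms gives P(n) = -5n² + 2n + 2.
Evaluating at n = 0: P(0) = 2.

2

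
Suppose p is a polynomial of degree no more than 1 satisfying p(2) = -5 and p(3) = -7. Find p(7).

-15

Write p(t) = at + b. Substituting each data point gives a linear system:
  2a + b = -5
  3a + b = -7
Solving the system yields a = -2, b = -1.
So p(t) = -2t - 1.
Then p(7) = -15.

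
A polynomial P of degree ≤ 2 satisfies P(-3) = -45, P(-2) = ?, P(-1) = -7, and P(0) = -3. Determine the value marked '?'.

The 3 known points determine the degree-2 polynomial uniquely.
Write P(s) = as^2 + bs + c. Substituting each data point gives a linear system:
  9a - 3b + c = -45
  a - b + c = -7
  c = -3
Solving the system yields a = -5, b = -1, c = -3.
So P(s) = -5s² - s - 3.
Then P(-2) = -21.

-21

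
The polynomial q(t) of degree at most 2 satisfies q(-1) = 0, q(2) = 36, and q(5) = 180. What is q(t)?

q(t) = 6t^2 + 6t

Write q(t) = at^2 + bt + c. Substituting each data point gives a linear system:
  a - b + c = 0
  4a + 2b + c = 36
  25a + 5b + c = 180
Solving the system yields a = 6, b = 6, c = 0.
So q(t) = 6t^2 + 6t.
Check: q(5) = 180. ✓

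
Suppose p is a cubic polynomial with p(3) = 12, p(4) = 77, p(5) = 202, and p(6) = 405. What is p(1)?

-10

Forward differences of the values at u = 3, 4, 5, 6:
  p  : 12  77  202  405
  Δ  : 65  125  203
  Δ^2: 60  78
  Δ^3: 18
The third differences are constant, confirming degree 3.
Interpolating (Newton forward form) and evaluating at u = 1 gives p(1) = -10.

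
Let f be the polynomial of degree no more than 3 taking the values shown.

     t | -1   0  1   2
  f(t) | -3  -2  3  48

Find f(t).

Write f(t) = at^3 + bt^2 + ct + d. Substituting each data point gives a linear system:
  -a + b - c + d = -3
  d = -2
  a + b + c + d = 3
  8a + 4b + 2c + d = 48
Solving the system yields a = 6, b = 2, c = -3, d = -2.
So f(t) = 6t³ + 2t² - 3t - 2.
Check: f(1) = 3. ✓

f(t) = 6t^3 + 2t^2 - 3t - 2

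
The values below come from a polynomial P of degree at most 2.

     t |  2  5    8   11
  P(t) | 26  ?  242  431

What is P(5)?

The 3 known points determine the degree-2 polynomial uniquely.
Write P(t) = at^2 + bt + c. Substituting each data point gives a linear system:
  4a + 2b + c = 26
  64a + 8b + c = 242
  121a + 11b + c = 431
Solving the system yields a = 3, b = 6, c = 2.
So P(t) = 3t^2 + 6t + 2.
Then P(5) = 107.

107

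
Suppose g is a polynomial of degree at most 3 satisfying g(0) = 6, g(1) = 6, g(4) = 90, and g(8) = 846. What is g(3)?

Using the Lagrange interpolation formula with nodes 0, 1, 4, 8:
  L_0(x) = (x - 1)(x - 4)(x - 8) / -32
  L_1(x) = x(x - 4)(x - 8) / 21
  L_2(x) = x(x - 1)(x - 8) / -48
  L_3(x) = x(x - 1)(x - 4) / 224
Then g(x) = 6·L_0(x) + 6·L_1(x) + 90·L_2(x) + 846·L_3(x).
Expanding and collecting terms gives g(x) = 2x³ - 3x² + x + 6.
Evaluating at x = 3: g(3) = 36.

36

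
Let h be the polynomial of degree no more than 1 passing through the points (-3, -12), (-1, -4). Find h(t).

h(t) = 4t

Write h(t) = at + b. Substituting each data point gives a linear system:
  -3a + b = -12
  -a + b = -4
Solving the system yields a = 4, b = 0.
So h(t) = 4t.
Check: h(-1) = -4. ✓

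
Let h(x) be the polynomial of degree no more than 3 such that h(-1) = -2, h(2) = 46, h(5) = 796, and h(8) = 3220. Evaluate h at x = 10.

6246

Forward differences of the values at x = -1, 2, 5, 8:
  h  : -2  46  796  3220
  Δ  : 48  750  2424
  Δ^2: 702  1674
  Δ^3: 972
The third differences are constant, confirming degree 3.
Interpolating (Newton forward form) and evaluating at x = 10 gives h(10) = 6246.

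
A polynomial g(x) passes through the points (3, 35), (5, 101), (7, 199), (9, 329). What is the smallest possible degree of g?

Forward differences of the values at x = 3, 5, 7, 9:
  g  : 35  101  199  329
  Δ  : 66  98  130
  Δ^2: 32  32
  Δ^3: 0
The second differences are constant (32) and nonzero, while all higher differences vanish, so the minimal degree is 2.

2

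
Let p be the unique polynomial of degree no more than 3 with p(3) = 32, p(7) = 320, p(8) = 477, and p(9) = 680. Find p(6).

203

Using the Lagrange interpolation formula with nodes 3, 7, 8, 9:
  L_0(t) = (t - 7)(t - 8)(t - 9) / -120
  L_1(t) = (t - 3)(t - 8)(t - 9) / 8
  L_2(t) = (t - 3)(t - 7)(t - 9) / -5
  L_3(t) = (t - 3)(t - 7)(t - 8) / 12
Then p(t) = 32·L_0(t) + 320·L_1(t) + 477·L_2(t) + 680·L_3(t).
Expanding and collecting terms gives p(t) = t³ - t² + 3t + 5.
Evaluating at t = 6: p(6) = 203.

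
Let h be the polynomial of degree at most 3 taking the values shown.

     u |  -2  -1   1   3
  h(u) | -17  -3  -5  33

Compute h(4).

Write h(u) = au^3 + bu^2 + cu + d. Substituting each data point gives a linear system:
  -8a + 4b - 2c + d = -17
  -a + b - c + d = -3
  a + b + c + d = -5
  27a + 9b + 3c + d = 33
Solving the system yields a = 2, b = -1, c = -3, d = -3.
So h(u) = 2u^3 - u^2 - 3u - 3.
Then h(4) = 97.

97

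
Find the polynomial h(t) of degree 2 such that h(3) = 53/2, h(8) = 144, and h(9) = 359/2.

Write h(t) = at^2 + bt + c. Substituting each data point gives a linear system:
  9a + 3b + c = 53/2
  64a + 8b + c = 144
  81a + 9b + c = 359/2
Solving the system yields a = 2, b = 3/2, c = 4.
So h(t) = 2t^2 + (3/2)t + 4.
Check: h(8) = 144. ✓

h(t) = 2t^2 + (3/2)t + 4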